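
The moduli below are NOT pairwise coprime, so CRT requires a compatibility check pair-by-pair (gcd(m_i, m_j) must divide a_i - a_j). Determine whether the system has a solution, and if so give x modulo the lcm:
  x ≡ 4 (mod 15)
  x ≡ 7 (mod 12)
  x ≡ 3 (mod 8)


Moduli 15, 12, 8 are not pairwise coprime, so CRT works modulo lcm(m_i) when all pairwise compatibility conditions hold.
Pairwise compatibility: gcd(m_i, m_j) must divide a_i - a_j for every pair.
Merge one congruence at a time:
  Start: x ≡ 4 (mod 15).
  Combine with x ≡ 7 (mod 12): gcd(15, 12) = 3; 7 - 4 = 3, which IS divisible by 3, so compatible.
    Write x = 4 + 15·t and substitute into x ≡ 7 (mod 12): 15·t ≡ 7 − 4 = 3 (mod 12).
    Divide the congruence (and modulus) by g = 3: 5·t ≡ 1 (mod 4).
    Reduce coefficients mod 4: 1·t ≡ 1 (mod 4).
    So t ≡ 1 (mod 4).
    Then x = 4 + 15·1 = 19, valid modulo lcm(15, 12) = 60: x ≡ 19 (mod 60).
  Combine with x ≡ 3 (mod 8): gcd(60, 8) = 4; 3 - 19 = -16, which IS divisible by 4, so compatible.
    Write x = 19 + 60·t and substitute into x ≡ 3 (mod 8): 60·t ≡ 3 − 19 = -16 (mod 8).
    Divide the congruence (and modulus) by g = 4: 15·t ≡ -4 (mod 2).
    Reduce coefficients mod 2: 1·t ≡ 0 (mod 2).
    So t ≡ 0 (mod 2).
    Then x = 19 + 60·0 = 19, valid modulo lcm(60, 8) = 120: x ≡ 19 (mod 120).
Verify: 19 mod 15 = 4, 19 mod 12 = 7, 19 mod 8 = 3.

x ≡ 19 (mod 120).


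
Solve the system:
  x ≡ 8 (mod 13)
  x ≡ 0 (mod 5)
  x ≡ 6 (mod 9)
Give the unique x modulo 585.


Moduli 13, 5, 9 are pairwise coprime; by CRT there is a unique solution modulo M = 13 · 5 · 9 = 585.
Solve pairwise, accumulating the modulus:
  Start with x ≡ 8 (mod 13).
  Combine with x ≡ 0 (mod 5): since gcd(13, 5) = 1, we get a unique residue mod 65.
    Write x = 8 + 13·t and substitute into x ≡ 0 (mod 5): 13·t ≡ 0 − 8 = -8 (mod 5).
    Reduce coefficients mod 5: 3·t ≡ 2 (mod 5).
    The inverse of 3 mod 5 is 2 (since 3·2 = 6 = 1·5 + 1), so t ≡ 2·2 = 4 ≡ 4 (mod 5).
    Then x = 8 + 13·4 = 60, valid modulo lcm(13, 5) = 65: x ≡ 60 (mod 65).
  Combine with x ≡ 6 (mod 9): since gcd(65, 9) = 1, we get a unique residue mod 585.
    Write x = 60 + 65·t and substitute into x ≡ 6 (mod 9): 65·t ≡ 6 − 60 = -54 (mod 9).
    Reduce coefficients mod 9: 2·t ≡ 0 (mod 9).
    The inverse of 2 mod 9 is 5 (since 2·5 = 10 = 1·9 + 1), so t ≡ 5·0 = 0 ≡ 0 (mod 9).
    Then x = 60 + 65·0 = 60, valid modulo lcm(65, 9) = 585: x ≡ 60 (mod 585).
Verify: 60 mod 13 = 8 ✓, 60 mod 5 = 0 ✓, 60 mod 9 = 6 ✓.

x ≡ 60 (mod 585).


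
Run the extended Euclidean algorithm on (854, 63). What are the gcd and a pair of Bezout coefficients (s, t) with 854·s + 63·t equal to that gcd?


Euclidean algorithm on (854, 63) — divide until remainder is 0:
  854 = 13 · 63 + 35
  63 = 1 · 35 + 28
  35 = 1 · 28 + 7
  28 = 4 · 7 + 0
gcd(854, 63) = 7.
Track Bezout coefficients alongside the remainders: start with r₀ = 854 = a·1 + b·0 (s = 1, t = 0) and r₁ = 63 = a·0 + b·1 (s = 0, t = 1); each new remainder r_{k+1} = r_{k-1} − q_k·r_k inherits s_{k+1} = s_{k-1} − q_k·s_k, t_{k+1} = t_{k-1} − q_k·t_k, so r_k = a·s_k + b·t_k at every step:
  q = 13: r = 35, s = 1 − 13·0 = 1, t = 0 − 13·1 = -13  (check: 854·1 + 63·(-13) = 35)
  q = 1: r = 28, s = 0 − 1·1 = -1, t = 1 − 1·(-13) = 14  (check: 854·(-1) + 63·14 = 28)
  q = 1: r = 7, s = 1 − 1·(-1) = 2, t = -13 − 1·14 = -27  (check: 854·2 + 63·(-27) = 7)
The row with r = 7 (the gcd) gives the Bezout coefficients s = 2, t = -27.
Result: 854 · (2) + 63 · (-27) = 7.

gcd(854, 63) = 7; s = 2, t = -27 (check: 854·2 + 63·(-27) = 7).


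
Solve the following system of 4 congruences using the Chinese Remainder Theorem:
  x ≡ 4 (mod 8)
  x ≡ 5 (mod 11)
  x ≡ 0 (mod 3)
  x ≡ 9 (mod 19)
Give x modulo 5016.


Product of moduli M = 8 · 11 · 3 · 19 = 5016.
Merge one congruence at a time:
  Start: x ≡ 4 (mod 8).
  Combine with x ≡ 5 (mod 11); new modulus lcm = 88.
    Write x = 4 + 8·t and substitute into x ≡ 5 (mod 11): 8·t ≡ 5 − 4 = 1 (mod 11).
    The inverse of 8 mod 11 is 7 (since 8·7 = 56 = 5·11 + 1), so t ≡ 7·1 = 7 ≡ 7 (mod 11).
    Then x = 4 + 8·7 = 60, valid modulo lcm(8, 11) = 88: x ≡ 60 (mod 88).
  Combine with x ≡ 0 (mod 3); new modulus lcm = 264.
    Write x = 60 + 88·t and substitute into x ≡ 0 (mod 3): 88·t ≡ 0 − 60 = -60 (mod 3).
    Reduce coefficients mod 3: 1·t ≡ 0 (mod 3).
    So t ≡ 0 (mod 3).
    Then x = 60 + 88·0 = 60, valid modulo lcm(88, 3) = 264: x ≡ 60 (mod 264).
  Combine with x ≡ 9 (mod 19); new modulus lcm = 5016.
    Write x = 60 + 264·t and substitute into x ≡ 9 (mod 19): 264·t ≡ 9 − 60 = -51 (mod 19).
    Reduce coefficients mod 19: 17·t ≡ 6 (mod 19).
    The inverse of 17 mod 19 is 9 (since 17·9 = 153 = 8·19 + 1), so t ≡ 9·6 = 54 ≡ 16 (mod 19).
    Then x = 60 + 264·16 = 4284, valid modulo lcm(264, 19) = 5016: x ≡ 4284 (mod 5016).
Verify against each original: 4284 mod 8 = 4, 4284 mod 11 = 5, 4284 mod 3 = 0, 4284 mod 19 = 9.

x ≡ 4284 (mod 5016).


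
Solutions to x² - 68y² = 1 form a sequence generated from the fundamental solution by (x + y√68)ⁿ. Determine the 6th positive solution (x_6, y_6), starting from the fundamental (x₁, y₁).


Step 1: Find the fundamental solution (x₁, y₁) of x² - 68y² = 1.
  Expand √68 as a continued fraction. a₀ = ⌊√68⌋ = 8; iterate m_{k+1} = d_k·a_k − m_k, d_{k+1} = (68 − m_{k+1}²)/d_k, a_{k+1} = ⌊(a₀ + m_{k+1})/d_{k+1}⌋ (starting m₀ = 0, d₀ = 1), with convergents p_k = a_k·p_{k-1} + p_{k-2}, q_k = a_k·q_{k-1} + q_{k-2} (p₋₁ = 1, q₋₁ = 0):
  k = 0: a₀ = 8; p₀/q₀ = 8/1; p₀² − 68·q₀² = 64 − 68 = -4.
  k = 1: m = 8, d = 4, a = ⌊(8 + 8)/4⌋ = 4; p/q = (4·8 + 1)/(4·1 + 0) = 33/4; p² − 68·q² = 1089 − 1088 = 1.
  The first convergent with p² − 68·q² = 1 gives the fundamental solution (x₁, y₁) = (33, 4).
Step 2: Apply the recurrence (x_{n+1}, y_{n+1}) = (x₁x_n + 68y₁y_n, x₁y_n + y₁x_n) repeatedly.
  From (x_1, y_1) = (33, 4): x_2 = 33·33 + 68·4·4 = 2177; y_2 = 33·4 + 4·33 = 264.
  From (x_2, y_2) = (2177, 264): x_3 = 33·2177 + 68·4·264 = 143649; y_3 = 33·264 + 4·2177 = 17420.
  From (x_3, y_3) = (143649, 17420): x_4 = 33·143649 + 68·4·17420 = 9478657; y_4 = 33·17420 + 4·143649 = 1149456.
  From (x_4, y_4) = (9478657, 1149456): x_5 = 33·9478657 + 68·4·1149456 = 625447713; y_5 = 33·1149456 + 4·9478657 = 75846676.
  From (x_5, y_5) = (625447713, 75846676): x_6 = 33·625447713 + 68·4·75846676 = 41270070401; y_6 = 33·75846676 + 4·625447713 = 5004731160.
Step 3: Verify x_6² - 68·y_6² = 1703218710903496300801 - 1703218710903496300800 = 1 (should be 1). ✓

(x_1, y_1) = (33, 4); (x_6, y_6) = (41270070401, 5004731160).


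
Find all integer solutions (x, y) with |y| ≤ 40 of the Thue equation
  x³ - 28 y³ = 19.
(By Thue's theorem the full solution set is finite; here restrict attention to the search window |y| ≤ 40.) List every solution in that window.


The equation is x³ - 28y³ = 19. For fixed y, x³ = 28·y³ + 19, so a solution requires the RHS to be a perfect cube.
Strategy: iterate y from -40 to 40, compute RHS = 28·y³ + 19, and check whether it is a (positive or negative) perfect cube.
Check small values of y:
  y = 0: RHS = 19 is not a perfect cube.
  y = 1: RHS = 47 is not a perfect cube.
  y = -1: RHS = -9 is not a perfect cube.
  y = 2: RHS = 243 is not a perfect cube.
  y = -2: RHS = -205 is not a perfect cube.
  y = 3: RHS = 775 is not a perfect cube.
  y = -3: RHS = -737 is not a perfect cube.
Continuing the search up to |y| = 40 finds no solutions either.
No (x, y) in the scanned range satisfies the equation.

No integer solutions with |y| ≤ 40.


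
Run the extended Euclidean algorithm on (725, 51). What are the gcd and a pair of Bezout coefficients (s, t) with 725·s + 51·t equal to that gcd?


Euclidean algorithm on (725, 51) — divide until remainder is 0:
  725 = 14 · 51 + 11
  51 = 4 · 11 + 7
  11 = 1 · 7 + 4
  7 = 1 · 4 + 3
  4 = 1 · 3 + 1
  3 = 3 · 1 + 0
gcd(725, 51) = 1.
Track Bezout coefficients alongside the remainders: start with r₀ = 725 = a·1 + b·0 (s = 1, t = 0) and r₁ = 51 = a·0 + b·1 (s = 0, t = 1); each new remainder r_{k+1} = r_{k-1} − q_k·r_k inherits s_{k+1} = s_{k-1} − q_k·s_k, t_{k+1} = t_{k-1} − q_k·t_k, so r_k = a·s_k + b·t_k at every step:
  q = 14: r = 11, s = 1 − 14·0 = 1, t = 0 − 14·1 = -14  (check: 725·1 + 51·(-14) = 11)
  q = 4: r = 7, s = 0 − 4·1 = -4, t = 1 − 4·(-14) = 57  (check: 725·(-4) + 51·57 = 7)
  q = 1: r = 4, s = 1 − 1·(-4) = 5, t = -14 − 1·57 = -71  (check: 725·5 + 51·(-71) = 4)
  q = 1: r = 3, s = -4 − 1·5 = -9, t = 57 − 1·(-71) = 128  (check: 725·(-9) + 51·128 = 3)
  q = 1: r = 1, s = 5 − 1·(-9) = 14, t = -71 − 1·128 = -199  (check: 725·14 + 51·(-199) = 1)
The row with r = 1 (the gcd) gives the Bezout coefficients s = 14, t = -199.
Result: 725 · (14) + 51 · (-199) = 1.

gcd(725, 51) = 1; s = 14, t = -199 (check: 725·14 + 51·(-199) = 1).


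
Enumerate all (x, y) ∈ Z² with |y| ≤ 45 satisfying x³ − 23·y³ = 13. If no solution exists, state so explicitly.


The equation is x³ - 23y³ = 13. For fixed y, x³ = 23·y³ + 13, so a solution requires the RHS to be a perfect cube.
Strategy: iterate y from -45 to 45, compute RHS = 23·y³ + 13, and check whether it is a (positive or negative) perfect cube.
Check small values of y:
  y = 0: RHS = 13 is not a perfect cube.
  y = 1: RHS = 36 is not a perfect cube.
  y = -1: RHS = -10 is not a perfect cube.
  y = 2: RHS = 197 is not a perfect cube.
  y = -2: RHS = -171 is not a perfect cube.
  y = 3: RHS = 634 is not a perfect cube.
  y = -3: RHS = -608 is not a perfect cube.
Continuing the search up to |y| = 45 finds no solutions either.
No (x, y) in the scanned range satisfies the equation.

No integer solutions with |y| ≤ 45.


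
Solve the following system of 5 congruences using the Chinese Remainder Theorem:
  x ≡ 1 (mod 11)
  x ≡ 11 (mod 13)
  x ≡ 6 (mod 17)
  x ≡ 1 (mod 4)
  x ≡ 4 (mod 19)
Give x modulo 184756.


Product of moduli M = 11 · 13 · 17 · 4 · 19 = 184756.
Merge one congruence at a time:
  Start: x ≡ 1 (mod 11).
  Combine with x ≡ 11 (mod 13); new modulus lcm = 143.
    Write x = 1 + 11·t and substitute into x ≡ 11 (mod 13): 11·t ≡ 11 − 1 = 10 (mod 13).
    The inverse of 11 mod 13 is 6 (since 11·6 = 66 = 5·13 + 1), so t ≡ 6·10 = 60 ≡ 8 (mod 13).
    Then x = 1 + 11·8 = 89, valid modulo lcm(11, 13) = 143: x ≡ 89 (mod 143).
  Combine with x ≡ 6 (mod 17); new modulus lcm = 2431.
    Write x = 89 + 143·t and substitute into x ≡ 6 (mod 17): 143·t ≡ 6 − 89 = -83 (mod 17).
    Reduce coefficients mod 17: 7·t ≡ 2 (mod 17).
    The inverse of 7 mod 17 is 5 (since 7·5 = 35 = 2·17 + 1), so t ≡ 5·2 = 10 ≡ 10 (mod 17).
    Then x = 89 + 143·10 = 1519, valid modulo lcm(143, 17) = 2431: x ≡ 1519 (mod 2431).
  Combine with x ≡ 1 (mod 4); new modulus lcm = 9724.
    Write x = 1519 + 2431·t and substitute into x ≡ 1 (mod 4): 2431·t ≡ 1 − 1519 = -1518 (mod 4).
    Reduce coefficients mod 4: 3·t ≡ 2 (mod 4).
    The inverse of 3 mod 4 is 3 (since 3·3 = 9 = 2·4 + 1), so t ≡ 3·2 = 6 ≡ 2 (mod 4).
    Then x = 1519 + 2431·2 = 6381, valid modulo lcm(2431, 4) = 9724: x ≡ 6381 (mod 9724).
  Combine with x ≡ 4 (mod 19); new modulus lcm = 184756.
    Write x = 6381 + 9724·t and substitute into x ≡ 4 (mod 19): 9724·t ≡ 4 − 6381 = -6377 (mod 19).
    Reduce coefficients mod 19: 15·t ≡ 7 (mod 19).
    The inverse of 15 mod 19 is 14 (since 15·14 = 210 = 11·19 + 1), so t ≡ 14·7 = 98 ≡ 3 (mod 19).
    Then x = 6381 + 9724·3 = 35553, valid modulo lcm(9724, 19) = 184756: x ≡ 35553 (mod 184756).
Verify against each original: 35553 mod 11 = 1, 35553 mod 13 = 11, 35553 mod 17 = 6, 35553 mod 4 = 1, 35553 mod 19 = 4.

x ≡ 35553 (mod 184756).


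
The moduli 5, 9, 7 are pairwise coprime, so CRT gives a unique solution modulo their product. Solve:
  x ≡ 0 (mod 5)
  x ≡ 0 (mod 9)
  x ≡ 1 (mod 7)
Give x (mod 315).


Moduli 5, 9, 7 are pairwise coprime; by CRT there is a unique solution modulo M = 5 · 9 · 7 = 315.
Solve pairwise, accumulating the modulus:
  Start with x ≡ 0 (mod 5).
  Combine with x ≡ 0 (mod 9): since gcd(5, 9) = 1, we get a unique residue mod 45.
    Write x = 0 + 5·t and substitute into x ≡ 0 (mod 9): 5·t ≡ 0 − 0 = 0 (mod 9).
    The inverse of 5 mod 9 is 2 (since 5·2 = 10 = 1·9 + 1), so t ≡ 2·0 = 0 ≡ 0 (mod 9).
    Then x = 0 + 5·0 = 0, valid modulo lcm(5, 9) = 45: x ≡ 0 (mod 45).
  Combine with x ≡ 1 (mod 7): since gcd(45, 7) = 1, we get a unique residue mod 315.
    Write x = 0 + 45·t and substitute into x ≡ 1 (mod 7): 45·t ≡ 1 − 0 = 1 (mod 7).
    Reduce coefficients mod 7: 3·t ≡ 1 (mod 7).
    The inverse of 3 mod 7 is 5 (since 3·5 = 15 = 2·7 + 1), so t ≡ 5·1 = 5 ≡ 5 (mod 7).
    Then x = 0 + 45·5 = 225, valid modulo lcm(45, 7) = 315: x ≡ 225 (mod 315).
Verify: 225 mod 5 = 0 ✓, 225 mod 9 = 0 ✓, 225 mod 7 = 1 ✓.

x ≡ 225 (mod 315).


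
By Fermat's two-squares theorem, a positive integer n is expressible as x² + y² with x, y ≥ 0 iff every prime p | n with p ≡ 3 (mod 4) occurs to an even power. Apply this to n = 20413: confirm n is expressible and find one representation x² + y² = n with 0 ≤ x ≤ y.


Step 1: Factor n = 20413 = 137 · 149.
Step 2: Check the mod-4 condition on each prime factor: 137 ≡ 1 (mod 4), exponent 1; 149 ≡ 1 (mod 4), exponent 1.
All primes ≡ 3 (mod 4) appear to even exponent (or don't appear), so by the two-squares theorem n IS expressible as a sum of two squares.
Step 3: Build a representation. Here n = 137 · 149 is a product of primes ≡ 1 (mod 4). Each prime p ≡ 1 (mod 4) is itself a sum of two squares; find a² by testing p − a² for a perfect square:
  137: 137 − 1² = 136, 137 − 2² = 133, 137 − 3² = 128, 137 − 4² = 121 = 11² ⇒ 137 = 4² + 11².
  149: 149 − 1² = 148, 149 − 2² = 145, 149 − 3² = 140, 149 − 4² = 133, 149 − 5² = 124, 149 − 6² = 113, 149 − 7² = 100 = 10² ⇒ 149 = 7² + 10².
  Combine using the Brahmagupta–Fibonacci identity (a² + b²)(c² + d²) = (ac − bd)² + (ad + bc)² = (ac + bd)² + (ad − bc)²:
  137 · 149 = 20413: from (4² + 11²)(7² + 10²), take (4·7 − 11·10, 4·10 + 11·7) = (28 − 110, 40 + 77) = (-82, 117); dropping signs (only squares matter) gives (82, 117); check 82² + 117² = 6724 + 13689 = 20413 ✓.
Step 4: Order so x ≤ y and verify: 82² + 117² = 6724 + 13689 = 20413 = n. ✓

n = 20413 = 82² + 117² (one valid representation with x ≤ y).


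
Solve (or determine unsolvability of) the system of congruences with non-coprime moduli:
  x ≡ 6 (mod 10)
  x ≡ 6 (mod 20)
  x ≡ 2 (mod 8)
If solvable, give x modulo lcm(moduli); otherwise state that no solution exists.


Moduli 10, 20, 8 are not pairwise coprime, so CRT works modulo lcm(m_i) when all pairwise compatibility conditions hold.
Pairwise compatibility: gcd(m_i, m_j) must divide a_i - a_j for every pair.
Merge one congruence at a time:
  Start: x ≡ 6 (mod 10).
  Combine with x ≡ 6 (mod 20): gcd(10, 20) = 10; 6 - 6 = 0, which IS divisible by 10, so compatible.
    Write x = 6 + 10·t and substitute into x ≡ 6 (mod 20): 10·t ≡ 6 − 6 = 0 (mod 20).
    Divide the congruence (and modulus) by g = 10: 1·t ≡ 0 (mod 2).
    So t ≡ 0 (mod 2).
    Then x = 6 + 10·0 = 6, valid modulo lcm(10, 20) = 20: x ≡ 6 (mod 20).
  Combine with x ≡ 2 (mod 8): gcd(20, 8) = 4; 2 - 6 = -4, which IS divisible by 4, so compatible.
    Write x = 6 + 20·t and substitute into x ≡ 2 (mod 8): 20·t ≡ 2 − 6 = -4 (mod 8).
    Divide the congruence (and modulus) by g = 4: 5·t ≡ -1 (mod 2).
    Reduce coefficients mod 2: 1·t ≡ 1 (mod 2).
    So t ≡ 1 (mod 2).
    Then x = 6 + 20·1 = 26, valid modulo lcm(20, 8) = 40: x ≡ 26 (mod 40).
Verify: 26 mod 10 = 6, 26 mod 20 = 6, 26 mod 8 = 2.

x ≡ 26 (mod 40).


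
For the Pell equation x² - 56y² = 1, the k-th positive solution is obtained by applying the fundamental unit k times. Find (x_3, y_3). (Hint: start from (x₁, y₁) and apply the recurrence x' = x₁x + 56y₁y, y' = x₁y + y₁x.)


Step 1: Find the fundamental solution (x₁, y₁) of x² - 56y² = 1.
  Expand √56 as a continued fraction. a₀ = ⌊√56⌋ = 7; iterate m_{k+1} = d_k·a_k − m_k, d_{k+1} = (56 − m_{k+1}²)/d_k, a_{k+1} = ⌊(a₀ + m_{k+1})/d_{k+1}⌋ (starting m₀ = 0, d₀ = 1), with convergents p_k = a_k·p_{k-1} + p_{k-2}, q_k = a_k·q_{k-1} + q_{k-2} (p₋₁ = 1, q₋₁ = 0):
  k = 0: a₀ = 7; p₀/q₀ = 7/1; p₀² − 56·q₀² = 49 − 56 = -7.
  k = 1: m = 7, d = 7, a = ⌊(7 + 7)/7⌋ = 2; p/q = (2·7 + 1)/(2·1 + 0) = 15/2; p² − 56·q² = 225 − 224 = 1.
  The first convergent with p² − 56·q² = 1 gives the fundamental solution (x₁, y₁) = (15, 2).
Step 2: Apply the recurrence (x_{n+1}, y_{n+1}) = (x₁x_n + 56y₁y_n, x₁y_n + y₁x_n) repeatedly.
  From (x_1, y_1) = (15, 2): x_2 = 15·15 + 56·2·2 = 449; y_2 = 15·2 + 2·15 = 60.
  From (x_2, y_2) = (449, 60): x_3 = 15·449 + 56·2·60 = 13455; y_3 = 15·60 + 2·449 = 1798.
Step 3: Verify x_3² - 56·y_3² = 181037025 - 181037024 = 1 (should be 1). ✓

(x_1, y_1) = (15, 2); (x_3, y_3) = (13455, 1798).


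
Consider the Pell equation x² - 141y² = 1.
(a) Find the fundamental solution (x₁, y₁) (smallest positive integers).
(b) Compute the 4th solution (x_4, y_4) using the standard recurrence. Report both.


Step 1: Find the fundamental solution (x₁, y₁) of x² - 141y² = 1.
  Expand √141 as a continued fraction. a₀ = ⌊√141⌋ = 11; iterate m_{k+1} = d_k·a_k − m_k, d_{k+1} = (141 − m_{k+1}²)/d_k, a_{k+1} = ⌊(a₀ + m_{k+1})/d_{k+1}⌋ (starting m₀ = 0, d₀ = 1), with convergents p_k = a_k·p_{k-1} + p_{k-2}, q_k = a_k·q_{k-1} + q_{k-2} (p₋₁ = 1, q₋₁ = 0):
  k = 0: a₀ = 11; p₀/q₀ = 11/1; p₀² − 141·q₀² = 121 − 141 = -20.
  k = 1: m = 11, d = 20, a = ⌊(11 + 11)/20⌋ = 1; p/q = (1·11 + 1)/(1·1 + 0) = 12/1; p² − 141·q² = 144 − 141 = 3.
  k = 2: m = 9, d = 3, a = ⌊(11 + 9)/3⌋ = 6; p/q = (6·12 + 11)/(6·1 + 1) = 83/7; p² − 141·q² = 6889 − 6909 = -20.
  k = 3: m = 9, d = 20, a = ⌊(11 + 9)/20⌋ = 1; p/q = (1·83 + 12)/(1·7 + 1) = 95/8; p² − 141·q² = 9025 − 9024 = 1.
  The first convergent with p² − 141·q² = 1 gives the fundamental solution (x₁, y₁) = (95, 8).
Step 2: Apply the recurrence (x_{n+1}, y_{n+1}) = (x₁x_n + 141y₁y_n, x₁y_n + y₁x_n) repeatedly.
  From (x_1, y_1) = (95, 8): x_2 = 95·95 + 141·8·8 = 18049; y_2 = 95·8 + 8·95 = 1520.
  From (x_2, y_2) = (18049, 1520): x_3 = 95·18049 + 141·8·1520 = 3429215; y_3 = 95·1520 + 8·18049 = 288792.
  From (x_3, y_3) = (3429215, 288792): x_4 = 95·3429215 + 141·8·288792 = 651532801; y_4 = 95·288792 + 8·3429215 = 54868960.
Step 3: Verify x_4² - 141·y_4² = 424494990778905601 - 424494990778905600 = 1 (should be 1). ✓

(x_1, y_1) = (95, 8); (x_4, y_4) = (651532801, 54868960).


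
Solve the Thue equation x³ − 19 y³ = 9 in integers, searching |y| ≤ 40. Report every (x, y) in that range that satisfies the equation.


The equation is x³ - 19y³ = 9. For fixed y, x³ = 19·y³ + 9, so a solution requires the RHS to be a perfect cube.
Strategy: iterate y from -40 to 40, compute RHS = 19·y³ + 9, and check whether it is a (positive or negative) perfect cube.
Check small values of y:
  y = 0: RHS = 9 is not a perfect cube.
  y = 1: RHS = 28 is not a perfect cube.
  y = -1: RHS = -10 is not a perfect cube.
  y = 2: RHS = 161 is not a perfect cube.
  y = -2: RHS = -143 is not a perfect cube.
  y = 3: RHS = 522 is not a perfect cube.
  y = -3: RHS = -504 is not a perfect cube.
Continuing the search up to |y| = 40 finds no solutions either.
No (x, y) in the scanned range satisfies the equation.

No integer solutions with |y| ≤ 40.


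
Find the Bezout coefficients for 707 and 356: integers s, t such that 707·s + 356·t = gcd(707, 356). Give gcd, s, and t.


Euclidean algorithm on (707, 356) — divide until remainder is 0:
  707 = 1 · 356 + 351
  356 = 1 · 351 + 5
  351 = 70 · 5 + 1
  5 = 5 · 1 + 0
gcd(707, 356) = 1.
Track Bezout coefficients alongside the remainders: start with r₀ = 707 = a·1 + b·0 (s = 1, t = 0) and r₁ = 356 = a·0 + b·1 (s = 0, t = 1); each new remainder r_{k+1} = r_{k-1} − q_k·r_k inherits s_{k+1} = s_{k-1} − q_k·s_k, t_{k+1} = t_{k-1} − q_k·t_k, so r_k = a·s_k + b·t_k at every step:
  q = 1: r = 351, s = 1 − 1·0 = 1, t = 0 − 1·1 = -1  (check: 707·1 + 356·(-1) = 351)
  q = 1: r = 5, s = 0 − 1·1 = -1, t = 1 − 1·(-1) = 2  (check: 707·(-1) + 356·2 = 5)
  q = 70: r = 1, s = 1 − 70·(-1) = 71, t = -1 − 70·2 = -141  (check: 707·71 + 356·(-141) = 1)
The row with r = 1 (the gcd) gives the Bezout coefficients s = 71, t = -141.
Result: 707 · (71) + 356 · (-141) = 1.

gcd(707, 356) = 1; s = 71, t = -141 (check: 707·71 + 356·(-141) = 1).


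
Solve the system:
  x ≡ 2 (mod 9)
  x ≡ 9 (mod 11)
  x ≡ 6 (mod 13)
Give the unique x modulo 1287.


Moduli 9, 11, 13 are pairwise coprime; by CRT there is a unique solution modulo M = 9 · 11 · 13 = 1287.
Solve pairwise, accumulating the modulus:
  Start with x ≡ 2 (mod 9).
  Combine with x ≡ 9 (mod 11): since gcd(9, 11) = 1, we get a unique residue mod 99.
    Write x = 2 + 9·t and substitute into x ≡ 9 (mod 11): 9·t ≡ 9 − 2 = 7 (mod 11).
    The inverse of 9 mod 11 is 5 (since 9·5 = 45 = 4·11 + 1), so t ≡ 5·7 = 35 ≡ 2 (mod 11).
    Then x = 2 + 9·2 = 20, valid modulo lcm(9, 11) = 99: x ≡ 20 (mod 99).
  Combine with x ≡ 6 (mod 13): since gcd(99, 13) = 1, we get a unique residue mod 1287.
    Write x = 20 + 99·t and substitute into x ≡ 6 (mod 13): 99·t ≡ 6 − 20 = -14 (mod 13).
    Reduce coefficients mod 13: 8·t ≡ 12 (mod 13).
    The inverse of 8 mod 13 is 5 (since 8·5 = 40 = 3·13 + 1), so t ≡ 5·12 = 60 ≡ 8 (mod 13).
    Then x = 20 + 99·8 = 812, valid modulo lcm(99, 13) = 1287: x ≡ 812 (mod 1287).
Verify: 812 mod 9 = 2 ✓, 812 mod 11 = 9 ✓, 812 mod 13 = 6 ✓.

x ≡ 812 (mod 1287).


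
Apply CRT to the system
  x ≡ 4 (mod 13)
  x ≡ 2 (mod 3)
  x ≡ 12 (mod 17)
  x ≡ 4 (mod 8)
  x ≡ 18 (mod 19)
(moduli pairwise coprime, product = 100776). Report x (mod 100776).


Product of moduli M = 13 · 3 · 17 · 8 · 19 = 100776.
Merge one congruence at a time:
  Start: x ≡ 4 (mod 13).
  Combine with x ≡ 2 (mod 3); new modulus lcm = 39.
    Write x = 4 + 13·t and substitute into x ≡ 2 (mod 3): 13·t ≡ 2 − 4 = -2 (mod 3).
    Reduce coefficients mod 3: 1·t ≡ 1 (mod 3).
    So t ≡ 1 (mod 3).
    Then x = 4 + 13·1 = 17, valid modulo lcm(13, 3) = 39: x ≡ 17 (mod 39).
  Combine with x ≡ 12 (mod 17); new modulus lcm = 663.
    Write x = 17 + 39·t and substitute into x ≡ 12 (mod 17): 39·t ≡ 12 − 17 = -5 (mod 17).
    Reduce coefficients mod 17: 5·t ≡ 12 (mod 17).
    The inverse of 5 mod 17 is 7 (since 5·7 = 35 = 2·17 + 1), so t ≡ 7·12 = 84 ≡ 16 (mod 17).
    Then x = 17 + 39·16 = 641, valid modulo lcm(39, 17) = 663: x ≡ 641 (mod 663).
  Combine with x ≡ 4 (mod 8); new modulus lcm = 5304.
    Write x = 641 + 663·t and substitute into x ≡ 4 (mod 8): 663·t ≡ 4 − 641 = -637 (mod 8).
    Reduce coefficients mod 8: 7·t ≡ 3 (mod 8).
    The inverse of 7 mod 8 is 7 (since 7·7 = 49 = 6·8 + 1), so t ≡ 7·3 = 21 ≡ 5 (mod 8).
    Then x = 641 + 663·5 = 3956, valid modulo lcm(663, 8) = 5304: x ≡ 3956 (mod 5304).
  Combine with x ≡ 18 (mod 19); new modulus lcm = 100776.
    Write x = 3956 + 5304·t and substitute into x ≡ 18 (mod 19): 5304·t ≡ 18 − 3956 = -3938 (mod 19).
    Reduce coefficients mod 19: 3·t ≡ 14 (mod 19).
    The inverse of 3 mod 19 is 13 (since 3·13 = 39 = 2·19 + 1), so t ≡ 13·14 = 182 ≡ 11 (mod 19).
    Then x = 3956 + 5304·11 = 62300, valid modulo lcm(5304, 19) = 100776: x ≡ 62300 (mod 100776).
Verify against each original: 62300 mod 13 = 4, 62300 mod 3 = 2, 62300 mod 17 = 12, 62300 mod 8 = 4, 62300 mod 19 = 18.

x ≡ 62300 (mod 100776).


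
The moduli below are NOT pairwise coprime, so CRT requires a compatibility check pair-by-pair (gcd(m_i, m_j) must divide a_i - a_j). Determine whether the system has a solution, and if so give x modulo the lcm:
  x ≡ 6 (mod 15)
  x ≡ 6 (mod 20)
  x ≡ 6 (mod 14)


Moduli 15, 20, 14 are not pairwise coprime, so CRT works modulo lcm(m_i) when all pairwise compatibility conditions hold.
Pairwise compatibility: gcd(m_i, m_j) must divide a_i - a_j for every pair.
Merge one congruence at a time:
  Start: x ≡ 6 (mod 15).
  Combine with x ≡ 6 (mod 20): gcd(15, 20) = 5; 6 - 6 = 0, which IS divisible by 5, so compatible.
    Write x = 6 + 15·t and substitute into x ≡ 6 (mod 20): 15·t ≡ 6 − 6 = 0 (mod 20).
    Divide the congruence (and modulus) by g = 5: 3·t ≡ 0 (mod 4).
    The inverse of 3 mod 4 is 3 (since 3·3 = 9 = 2·4 + 1), so t ≡ 3·0 = 0 ≡ 0 (mod 4).
    Then x = 6 + 15·0 = 6, valid modulo lcm(15, 20) = 60: x ≡ 6 (mod 60).
  Combine with x ≡ 6 (mod 14): gcd(60, 14) = 2; 6 - 6 = 0, which IS divisible by 2, so compatible.
    Write x = 6 + 60·t and substitute into x ≡ 6 (mod 14): 60·t ≡ 6 − 6 = 0 (mod 14).
    Divide the congruence (and modulus) by g = 2: 30·t ≡ 0 (mod 7).
    Reduce coefficients mod 7: 2·t ≡ 0 (mod 7).
    The inverse of 2 mod 7 is 4 (since 2·4 = 8 = 1·7 + 1), so t ≡ 4·0 = 0 ≡ 0 (mod 7).
    Then x = 6 + 60·0 = 6, valid modulo lcm(60, 14) = 420: x ≡ 6 (mod 420).
Verify: 6 mod 15 = 6, 6 mod 20 = 6, 6 mod 14 = 6.

x ≡ 6 (mod 420).


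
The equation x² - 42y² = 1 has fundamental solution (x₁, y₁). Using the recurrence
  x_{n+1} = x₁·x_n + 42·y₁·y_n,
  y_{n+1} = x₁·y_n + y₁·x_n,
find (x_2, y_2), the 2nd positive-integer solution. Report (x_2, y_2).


Step 1: Find the fundamental solution (x₁, y₁) of x² - 42y² = 1.
  Expand √42 as a continued fraction. a₀ = ⌊√42⌋ = 6; iterate m_{k+1} = d_k·a_k − m_k, d_{k+1} = (42 − m_{k+1}²)/d_k, a_{k+1} = ⌊(a₀ + m_{k+1})/d_{k+1}⌋ (starting m₀ = 0, d₀ = 1), with convergents p_k = a_k·p_{k-1} + p_{k-2}, q_k = a_k·q_{k-1} + q_{k-2} (p₋₁ = 1, q₋₁ = 0):
  k = 0: a₀ = 6; p₀/q₀ = 6/1; p₀² − 42·q₀² = 36 − 42 = -6.
  k = 1: m = 6, d = 6, a = ⌊(6 + 6)/6⌋ = 2; p/q = (2·6 + 1)/(2·1 + 0) = 13/2; p² − 42·q² = 169 − 168 = 1.
  The first convergent with p² − 42·q² = 1 gives the fundamental solution (x₁, y₁) = (13, 2).
Step 2: Apply the recurrence (x_{n+1}, y_{n+1}) = (x₁x_n + 42y₁y_n, x₁y_n + y₁x_n) repeatedly.
  From (x_1, y_1) = (13, 2): x_2 = 13·13 + 42·2·2 = 337; y_2 = 13·2 + 2·13 = 52.
Step 3: Verify x_2² - 42·y_2² = 113569 - 113568 = 1 (should be 1). ✓

(x_1, y_1) = (13, 2); (x_2, y_2) = (337, 52).


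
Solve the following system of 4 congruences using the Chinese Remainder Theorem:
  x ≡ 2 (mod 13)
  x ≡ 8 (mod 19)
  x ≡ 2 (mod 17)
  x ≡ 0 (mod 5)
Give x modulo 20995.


Product of moduli M = 13 · 19 · 17 · 5 = 20995.
Merge one congruence at a time:
  Start: x ≡ 2 (mod 13).
  Combine with x ≡ 8 (mod 19); new modulus lcm = 247.
    Write x = 2 + 13·t and substitute into x ≡ 8 (mod 19): 13·t ≡ 8 − 2 = 6 (mod 19).
    The inverse of 13 mod 19 is 3 (since 13·3 = 39 = 2·19 + 1), so t ≡ 3·6 = 18 ≡ 18 (mod 19).
    Then x = 2 + 13·18 = 236, valid modulo lcm(13, 19) = 247: x ≡ 236 (mod 247).
  Combine with x ≡ 2 (mod 17); new modulus lcm = 4199.
    Write x = 236 + 247·t and substitute into x ≡ 2 (mod 17): 247·t ≡ 2 − 236 = -234 (mod 17).
    Reduce coefficients mod 17: 9·t ≡ 4 (mod 17).
    The inverse of 9 mod 17 is 2 (since 9·2 = 18 = 1·17 + 1), so t ≡ 2·4 = 8 ≡ 8 (mod 17).
    Then x = 236 + 247·8 = 2212, valid modulo lcm(247, 17) = 4199: x ≡ 2212 (mod 4199).
  Combine with x ≡ 0 (mod 5); new modulus lcm = 20995.
    Write x = 2212 + 4199·t and substitute into x ≡ 0 (mod 5): 4199·t ≡ 0 − 2212 = -2212 (mod 5).
    Reduce coefficients mod 5: 4·t ≡ 3 (mod 5).
    The inverse of 4 mod 5 is 4 (since 4·4 = 16 = 3·5 + 1), so t ≡ 4·3 = 12 ≡ 2 (mod 5).
    Then x = 2212 + 4199·2 = 10610, valid modulo lcm(4199, 5) = 20995: x ≡ 10610 (mod 20995).
Verify against each original: 10610 mod 13 = 2, 10610 mod 19 = 8, 10610 mod 17 = 2, 10610 mod 5 = 0.

x ≡ 10610 (mod 20995).


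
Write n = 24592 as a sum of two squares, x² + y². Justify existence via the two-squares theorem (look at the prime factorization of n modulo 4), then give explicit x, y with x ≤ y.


Step 1: Factor n = 24592 = 2^4 · 29 · 53.
Step 2: Check the mod-4 condition on each prime factor: 2 = 2 (special); 29 ≡ 1 (mod 4), exponent 1; 53 ≡ 1 (mod 4), exponent 1.
All primes ≡ 3 (mod 4) appear to even exponent (or don't appear), so by the two-squares theorem n IS expressible as a sum of two squares.
Step 3: Build a representation. Group n = k² · m with k = 4 and m = 29 · 53 = 1537 (a product of primes ≡ 1 (mod 4)); a representation of m scales to one of n via (k·x)² + (k·y)² = k²(x² + y²). Each prime p ≡ 1 (mod 4) is itself a sum of two squares; find a² by testing p − a² for a perfect square:
  29: 29 − 1² = 28, 29 − 2² = 25 = 5² ⇒ 29 = 2² + 5².
  53: 53 − 1² = 52, 53 − 2² = 49 = 7² ⇒ 53 = 2² + 7².
  Combine using the Brahmagupta–Fibonacci identity (a² + b²)(c² + d²) = (ac − bd)² + (ad + bc)² = (ac + bd)² + (ad − bc)²:
  29 · 53 = 1537: from (2² + 5²)(2² + 7²), take (2·2 − 5·7, 2·7 + 5·2) = (4 − 35, 14 + 10) = (-31, 24); dropping signs (only squares matter) gives (31, 24); check 31² + 24² = 961 + 576 = 1537 ✓.
  Scale by k = 4: (4·31, 4·24) = (124, 96).
Step 4: Order so x ≤ y and verify: 96² + 124² = 9216 + 15376 = 24592 = n. ✓

n = 24592 = 96² + 124² (one valid representation with x ≤ y).


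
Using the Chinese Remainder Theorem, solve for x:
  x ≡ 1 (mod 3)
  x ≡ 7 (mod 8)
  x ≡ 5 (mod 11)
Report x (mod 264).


Moduli 3, 8, 11 are pairwise coprime; by CRT there is a unique solution modulo M = 3 · 8 · 11 = 264.
Solve pairwise, accumulating the modulus:
  Start with x ≡ 1 (mod 3).
  Combine with x ≡ 7 (mod 8): since gcd(3, 8) = 1, we get a unique residue mod 24.
    Write x = 1 + 3·t and substitute into x ≡ 7 (mod 8): 3·t ≡ 7 − 1 = 6 (mod 8).
    The inverse of 3 mod 8 is 3 (since 3·3 = 9 = 1·8 + 1), so t ≡ 3·6 = 18 ≡ 2 (mod 8).
    Then x = 1 + 3·2 = 7, valid modulo lcm(3, 8) = 24: x ≡ 7 (mod 24).
  Combine with x ≡ 5 (mod 11): since gcd(24, 11) = 1, we get a unique residue mod 264.
    Write x = 7 + 24·t and substitute into x ≡ 5 (mod 11): 24·t ≡ 5 − 7 = -2 (mod 11).
    Reduce coefficients mod 11: 2·t ≡ 9 (mod 11).
    The inverse of 2 mod 11 is 6 (since 2·6 = 12 = 1·11 + 1), so t ≡ 6·9 = 54 ≡ 10 (mod 11).
    Then x = 7 + 24·10 = 247, valid modulo lcm(24, 11) = 264: x ≡ 247 (mod 264).
Verify: 247 mod 3 = 1 ✓, 247 mod 8 = 7 ✓, 247 mod 11 = 5 ✓.

x ≡ 247 (mod 264).


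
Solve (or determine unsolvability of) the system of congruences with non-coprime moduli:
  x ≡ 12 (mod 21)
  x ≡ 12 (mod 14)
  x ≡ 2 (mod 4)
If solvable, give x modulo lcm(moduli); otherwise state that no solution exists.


Moduli 21, 14, 4 are not pairwise coprime, so CRT works modulo lcm(m_i) when all pairwise compatibility conditions hold.
Pairwise compatibility: gcd(m_i, m_j) must divide a_i - a_j for every pair.
Merge one congruence at a time:
  Start: x ≡ 12 (mod 21).
  Combine with x ≡ 12 (mod 14): gcd(21, 14) = 7; 12 - 12 = 0, which IS divisible by 7, so compatible.
    Write x = 12 + 21·t and substitute into x ≡ 12 (mod 14): 21·t ≡ 12 − 12 = 0 (mod 14).
    Divide the congruence (and modulus) by g = 7: 3·t ≡ 0 (mod 2).
    Reduce coefficients mod 2: 1·t ≡ 0 (mod 2).
    So t ≡ 0 (mod 2).
    Then x = 12 + 21·0 = 12, valid modulo lcm(21, 14) = 42: x ≡ 12 (mod 42).
  Combine with x ≡ 2 (mod 4): gcd(42, 4) = 2; 2 - 12 = -10, which IS divisible by 2, so compatible.
    Write x = 12 + 42·t and substitute into x ≡ 2 (mod 4): 42·t ≡ 2 − 12 = -10 (mod 4).
    Divide the congruence (and modulus) by g = 2: 21·t ≡ -5 (mod 2).
    Reduce coefficients mod 2: 1·t ≡ 1 (mod 2).
    So t ≡ 1 (mod 2).
    Then x = 12 + 42·1 = 54, valid modulo lcm(42, 4) = 84: x ≡ 54 (mod 84).
Verify: 54 mod 21 = 12, 54 mod 14 = 12, 54 mod 4 = 2.

x ≡ 54 (mod 84).


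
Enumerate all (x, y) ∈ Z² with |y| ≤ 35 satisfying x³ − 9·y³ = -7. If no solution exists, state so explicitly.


The equation is x³ - 9y³ = -7. For fixed y, x³ = 9·y³ − 7, so a solution requires the RHS to be a perfect cube.
Strategy: iterate y from -35 to 35, compute RHS = 9·y³ − 7, and check whether it is a (positive or negative) perfect cube.
Check small values of y:
  y = 0: RHS = -7 is not a perfect cube.
  y = 1: RHS = 2 is not a perfect cube.
  y = -1: RHS = -16 is not a perfect cube.
  y = 2: RHS = 65 is not a perfect cube.
  y = -2: RHS = -79 is not a perfect cube.
  y = 3: RHS = 236 is not a perfect cube.
  y = -3: RHS = -250 is not a perfect cube.
Continuing the search up to |y| = 35 finds no solutions either.
No (x, y) in the scanned range satisfies the equation.

No integer solutions with |y| ≤ 35.


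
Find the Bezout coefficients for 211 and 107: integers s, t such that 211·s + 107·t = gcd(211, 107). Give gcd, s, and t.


Euclidean algorithm on (211, 107) — divide until remainder is 0:
  211 = 1 · 107 + 104
  107 = 1 · 104 + 3
  104 = 34 · 3 + 2
  3 = 1 · 2 + 1
  2 = 2 · 1 + 0
gcd(211, 107) = 1.
Track Bezout coefficients alongside the remainders: start with r₀ = 211 = a·1 + b·0 (s = 1, t = 0) and r₁ = 107 = a·0 + b·1 (s = 0, t = 1); each new remainder r_{k+1} = r_{k-1} − q_k·r_k inherits s_{k+1} = s_{k-1} − q_k·s_k, t_{k+1} = t_{k-1} − q_k·t_k, so r_k = a·s_k + b·t_k at every step:
  q = 1: r = 104, s = 1 − 1·0 = 1, t = 0 − 1·1 = -1  (check: 211·1 + 107·(-1) = 104)
  q = 1: r = 3, s = 0 − 1·1 = -1, t = 1 − 1·(-1) = 2  (check: 211·(-1) + 107·2 = 3)
  q = 34: r = 2, s = 1 − 34·(-1) = 35, t = -1 − 34·2 = -69  (check: 211·35 + 107·(-69) = 2)
  q = 1: r = 1, s = -1 − 1·35 = -36, t = 2 − 1·(-69) = 71  (check: 211·(-36) + 107·71 = 1)
The row with r = 1 (the gcd) gives the Bezout coefficients s = -36, t = 71.
Result: 211 · (-36) + 107 · (71) = 1.

gcd(211, 107) = 1; s = -36, t = 71 (check: 211·(-36) + 107·71 = 1).


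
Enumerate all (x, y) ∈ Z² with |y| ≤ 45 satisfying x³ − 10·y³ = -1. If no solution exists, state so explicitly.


The equation is x³ - 10y³ = -1. For fixed y, x³ = 10·y³ − 1, so a solution requires the RHS to be a perfect cube.
Strategy: iterate y from -45 to 45, compute RHS = 10·y³ − 1, and check whether it is a (positive or negative) perfect cube.
Check small values of y:
  y = 0: RHS = -1 = (-1)³ ⇒ x = -1 works.
  y = 1: RHS = 9 is not a perfect cube.
  y = -1: RHS = -11 is not a perfect cube.
  y = 2: RHS = 79 is not a perfect cube.
  y = -2: RHS = -81 is not a perfect cube.
  y = 3: RHS = 269 is not a perfect cube.
  y = -3: RHS = -271 is not a perfect cube.
Continuing the search up to |y| = 45 finds no further solutions beyond those listed.
Collected solutions: (-1, 0).

Solutions (with |y| ≤ 45): (-1, 0).


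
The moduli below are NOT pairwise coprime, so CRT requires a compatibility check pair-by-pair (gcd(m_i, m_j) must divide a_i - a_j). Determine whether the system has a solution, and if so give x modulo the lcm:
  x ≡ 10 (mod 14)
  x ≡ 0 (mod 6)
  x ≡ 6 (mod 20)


Moduli 14, 6, 20 are not pairwise coprime, so CRT works modulo lcm(m_i) when all pairwise compatibility conditions hold.
Pairwise compatibility: gcd(m_i, m_j) must divide a_i - a_j for every pair.
Merge one congruence at a time:
  Start: x ≡ 10 (mod 14).
  Combine with x ≡ 0 (mod 6): gcd(14, 6) = 2; 0 - 10 = -10, which IS divisible by 2, so compatible.
    Write x = 10 + 14·t and substitute into x ≡ 0 (mod 6): 14·t ≡ 0 − 10 = -10 (mod 6).
    Divide the congruence (and modulus) by g = 2: 7·t ≡ -5 (mod 3).
    Reduce coefficients mod 3: 1·t ≡ 1 (mod 3).
    So t ≡ 1 (mod 3).
    Then x = 10 + 14·1 = 24, valid modulo lcm(14, 6) = 42: x ≡ 24 (mod 42).
  Combine with x ≡ 6 (mod 20): gcd(42, 20) = 2; 6 - 24 = -18, which IS divisible by 2, so compatible.
    Write x = 24 + 42·t and substitute into x ≡ 6 (mod 20): 42·t ≡ 6 − 24 = -18 (mod 20).
    Divide the congruence (and modulus) by g = 2: 21·t ≡ -9 (mod 10).
    Reduce coefficients mod 10: 1·t ≡ 1 (mod 10).
    So t ≡ 1 (mod 10).
    Then x = 24 + 42·1 = 66, valid modulo lcm(42, 20) = 420: x ≡ 66 (mod 420).
Verify: 66 mod 14 = 10, 66 mod 6 = 0, 66 mod 20 = 6.

x ≡ 66 (mod 420).


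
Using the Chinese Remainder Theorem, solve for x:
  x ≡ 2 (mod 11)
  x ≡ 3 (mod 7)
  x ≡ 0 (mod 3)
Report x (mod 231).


Moduli 11, 7, 3 are pairwise coprime; by CRT there is a unique solution modulo M = 11 · 7 · 3 = 231.
Solve pairwise, accumulating the modulus:
  Start with x ≡ 2 (mod 11).
  Combine with x ≡ 3 (mod 7): since gcd(11, 7) = 1, we get a unique residue mod 77.
    Write x = 2 + 11·t and substitute into x ≡ 3 (mod 7): 11·t ≡ 3 − 2 = 1 (mod 7).
    Reduce coefficients mod 7: 4·t ≡ 1 (mod 7).
    The inverse of 4 mod 7 is 2 (since 4·2 = 8 = 1·7 + 1), so t ≡ 2·1 = 2 ≡ 2 (mod 7).
    Then x = 2 + 11·2 = 24, valid modulo lcm(11, 7) = 77: x ≡ 24 (mod 77).
  Combine with x ≡ 0 (mod 3): since gcd(77, 3) = 1, we get a unique residue mod 231.
    Write x = 24 + 77·t and substitute into x ≡ 0 (mod 3): 77·t ≡ 0 − 24 = -24 (mod 3).
    Reduce coefficients mod 3: 2·t ≡ 0 (mod 3).
    The inverse of 2 mod 3 is 2 (since 2·2 = 4 = 1·3 + 1), so t ≡ 2·0 = 0 ≡ 0 (mod 3).
    Then x = 24 + 77·0 = 24, valid modulo lcm(77, 3) = 231: x ≡ 24 (mod 231).
Verify: 24 mod 11 = 2 ✓, 24 mod 7 = 3 ✓, 24 mod 3 = 0 ✓.

x ≡ 24 (mod 231).


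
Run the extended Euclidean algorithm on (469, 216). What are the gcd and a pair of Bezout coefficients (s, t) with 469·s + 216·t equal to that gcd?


Euclidean algorithm on (469, 216) — divide until remainder is 0:
  469 = 2 · 216 + 37
  216 = 5 · 37 + 31
  37 = 1 · 31 + 6
  31 = 5 · 6 + 1
  6 = 6 · 1 + 0
gcd(469, 216) = 1.
Track Bezout coefficients alongside the remainders: start with r₀ = 469 = a·1 + b·0 (s = 1, t = 0) and r₁ = 216 = a·0 + b·1 (s = 0, t = 1); each new remainder r_{k+1} = r_{k-1} − q_k·r_k inherits s_{k+1} = s_{k-1} − q_k·s_k, t_{k+1} = t_{k-1} − q_k·t_k, so r_k = a·s_k + b·t_k at every step:
  q = 2: r = 37, s = 1 − 2·0 = 1, t = 0 − 2·1 = -2  (check: 469·1 + 216·(-2) = 37)
  q = 5: r = 31, s = 0 − 5·1 = -5, t = 1 − 5·(-2) = 11  (check: 469·(-5) + 216·11 = 31)
  q = 1: r = 6, s = 1 − 1·(-5) = 6, t = -2 − 1·11 = -13  (check: 469·6 + 216·(-13) = 6)
  q = 5: r = 1, s = -5 − 5·6 = -35, t = 11 − 5·(-13) = 76  (check: 469·(-35) + 216·76 = 1)
The row with r = 1 (the gcd) gives the Bezout coefficients s = -35, t = 76.
Result: 469 · (-35) + 216 · (76) = 1.

gcd(469, 216) = 1; s = -35, t = 76 (check: 469·(-35) + 216·76 = 1).


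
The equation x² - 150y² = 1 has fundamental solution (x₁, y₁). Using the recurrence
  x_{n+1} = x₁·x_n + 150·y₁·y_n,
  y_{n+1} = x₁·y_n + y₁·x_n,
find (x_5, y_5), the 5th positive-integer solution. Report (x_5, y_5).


Step 1: Find the fundamental solution (x₁, y₁) of x² - 150y² = 1.
  Expand √150 as a continued fraction. a₀ = ⌊√150⌋ = 12; iterate m_{k+1} = d_k·a_k − m_k, d_{k+1} = (150 − m_{k+1}²)/d_k, a_{k+1} = ⌊(a₀ + m_{k+1})/d_{k+1}⌋ (starting m₀ = 0, d₀ = 1), with convergents p_k = a_k·p_{k-1} + p_{k-2}, q_k = a_k·q_{k-1} + q_{k-2} (p₋₁ = 1, q₋₁ = 0):
  k = 0: a₀ = 12; p₀/q₀ = 12/1; p₀² − 150·q₀² = 144 − 150 = -6.
  k = 1: m = 12, d = 6, a = ⌊(12 + 12)/6⌋ = 4; p/q = (4·12 + 1)/(4·1 + 0) = 49/4; p² − 150·q² = 2401 − 2400 = 1.
  The first convergent with p² − 150·q² = 1 gives the fundamental solution (x₁, y₁) = (49, 4).
Step 2: Apply the recurrence (x_{n+1}, y_{n+1}) = (x₁x_n + 150y₁y_n, x₁y_n + y₁x_n) repeatedly.
  From (x_1, y_1) = (49, 4): x_2 = 49·49 + 150·4·4 = 4801; y_2 = 49·4 + 4·49 = 392.
  From (x_2, y_2) = (4801, 392): x_3 = 49·4801 + 150·4·392 = 470449; y_3 = 49·392 + 4·4801 = 38412.
  From (x_3, y_3) = (470449, 38412): x_4 = 49·470449 + 150·4·38412 = 46099201; y_4 = 49·38412 + 4·470449 = 3763984.
  From (x_4, y_4) = (46099201, 3763984): x_5 = 49·46099201 + 150·4·3763984 = 4517251249; y_5 = 49·3763984 + 4·46099201 = 368832020.
Step 3: Verify x_5² - 150·y_5² = 20405558846592060001 - 20405558846592060000 = 1 (should be 1). ✓

(x_1, y_1) = (49, 4); (x_5, y_5) = (4517251249, 368832020).
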